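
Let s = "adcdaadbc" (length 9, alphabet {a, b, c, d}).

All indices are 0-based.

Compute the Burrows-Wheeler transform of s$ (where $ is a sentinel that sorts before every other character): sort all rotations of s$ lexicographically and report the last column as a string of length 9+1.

cda$dbdcaa

rank  rotation    last
    0  $adcdaadbc  c
    1  aadbc$adcd  d
    2  adbc$adcda  a
    3  adcdaadbc$  $
    4  bc$adcdaad  d
    5  c$adcdaadb  b
    6  cdaadbc$ad  d
    7  daadbc$adc  c
    8  dbc$adcdaa  a
    9  dcdaadbc$a  a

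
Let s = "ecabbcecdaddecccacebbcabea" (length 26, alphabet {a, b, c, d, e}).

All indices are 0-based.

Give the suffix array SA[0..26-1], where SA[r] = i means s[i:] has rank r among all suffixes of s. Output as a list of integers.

rank→(start, suffix):
  0 → (25, 'a')
  1 → (2, 'abbcecdaddecccacebbcabea')
  2 → (22, 'abea')
  3 → (16, 'acebbcabea')
  4 → (9, 'addecccacebbcabea')
  5 → (19, 'bbcabea')
  6 → (3, 'bbcecdaddecccacebbcabea')
  7 → (20, 'bcabea')
  8 → (4, 'bcecdaddecccacebbcabea')
  9 → (23, 'bea')
  10 → (1, 'cabbcecdaddecccacebbcabea')
  11 → (21, 'cabea')
  12 → (15, 'cacebbcabea')
  13 → (14, 'ccacebbcabea')
  14 → (13, 'cccacebbcabea')
  15 → (7, 'cdaddecccacebbcabea')
  16 → (17, 'cebbcabea')
  17 → (5, 'cecdaddecccacebbcabea')
  18 → (8, 'daddecccacebbcabea')
  19 → (10, 'ddecccacebbcabea')
  20 → (11, 'decccacebbcabea')
  21 → (24, 'ea')
  22 → (18, 'ebbcabea')
  23 → (0, 'ecabbcecdaddecccacebbcabea')
  24 → (12, 'ecccacebbcabea')
  25 → (6, 'ecdaddecccacebbcabea')

[25, 2, 22, 16, 9, 19, 3, 20, 4, 23, 1, 21, 15, 14, 13, 7, 17, 5, 8, 10, 11, 24, 18, 0, 12, 6]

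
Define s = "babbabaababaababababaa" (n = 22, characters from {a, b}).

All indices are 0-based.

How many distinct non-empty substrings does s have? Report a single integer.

sorted suffixes:
  #0 SA[0]=21  'a'
  #1 SA[1]=20  'aa'
  #2 SA[2]=6  'aababaababababaa'
  #3 SA[3]=11  'aababababaa'
  #4 SA[4]=18  'abaa'
  #5 SA[5]=4  'abaababaababababaa'
  #6 SA[6]=9  'abaababababaa'
  #7 SA[7]=16  'ababaa'
  #8 SA[8]=7  'ababaababababaa'
  #9 SA[9]=14  'abababaa'
  #10 SA[10]=12  'ababababaa'
  #11 SA[11]=1  'abbabaababaababababaa'
  #12 SA[12]=19  'baa'
  #13 SA[13]=5  'baababaababababaa'
  #14 SA[14]=10  'baababababaa'
  #15 SA[15]=17  'babaa'
  #16 SA[16]=3  'babaababaababababaa'
  #17 SA[17]=8  'babaababababaa'
  #18 SA[18]=15  'bababaa'
  #19 SA[19]=13  'babababaa'
  #20 SA[20]=0  'babbabaababaababababaa'
  #21 SA[21]=2  'bbabaababaababababaa'

SA = [21, 20, 6, 11, 18, 4, 9, 16, 7, 14, 12, 1, 19, 5, 10, 17, 3, 8, 15, 13, 0, 2]
[i] adj suffixes → lcp
  [1] 21/20 → 1 ('a')
  [2] 20/6 → 2 ('aa')
  [3] 6/11 → 6 ('aababa')
  [4] 11/18 → 1 ('a')
  [5] 18/4 → 4 ('abaa')
  [6] 4/9 → 8 ('abaababa')
  [7] 9/16 → 3 ('aba')
  [8] 16/7 → 6 ('ababaa')
  [9] 7/14 → 5 ('ababa')
  [10] 14/12 → 7 ('abababa')
  [11] 12/1 → 2 ('ab')
  [12] 1/19 → 0 ('')
  [13] 19/5 → 3 ('baa')
  [14] 5/10 → 7 ('baababa')
  [15] 10/17 → 2 ('ba')
  [16] 17/3 → 5 ('babaa')
  [17] 3/8 → 9 ('babaababa')
  [18] 8/15 → 4 ('baba')
  [19] 15/13 → 6 ('bababa')
  [20] 13/0 → 3 ('bab')
  [21] 0/2 → 1 ('b')

n(n+1)/2 = 22·23/2 = 253
Σ LCP = 0 + 1 + 2 + 6 + 1 + 4 + 8 + 3 + 6 + 5 + 7 + 2 + 0 + 3 + 7 + 2 + 5 + 9 + 4 + 6 + 3 + 1 = 85
distinct = 253 − 85 = 168

168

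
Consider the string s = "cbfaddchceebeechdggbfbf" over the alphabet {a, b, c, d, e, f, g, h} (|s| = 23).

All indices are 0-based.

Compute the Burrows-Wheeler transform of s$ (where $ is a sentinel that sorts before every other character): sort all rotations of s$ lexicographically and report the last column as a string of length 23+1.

rank  rotation                  last
    0  $cbfaddchceebeechdggbfbf  f
    1  addchceebeechdggbfbf$cbf  f
    2  beechdggbfbf$cbfaddchcee  e
    3  bf$cbfaddchceebeechdggbf  f
    4  bfaddchceebeechdggbfbf$c  c
    5  bfbf$cbfaddchceebeechdgg  g
    6  cbfaddchceebeechdggbfbf$  $
    7  ceebeechdggbfbf$cbfaddch  h
    8  chceebeechdggbfbf$cbfadd  d
    9  chdggbfbf$cbfaddchceebee  e
   10  dchceebeechdggbfbf$cbfad  d
   11  ddchceebeechdggbfbf$cbfa  a
   12  dggbfbf$cbfaddchceebeech  h
   13  ebeechdggbfbf$cbfaddchce  e
   14  echdggbfbf$cbfaddchceebe  e
   15  eebeechdggbfbf$cbfaddchc  c
   16  eechdggbfbf$cbfaddchceeb  b
   17  f$cbfaddchceebeechdggbfb  b
   18  faddchceebeechdggbfbf$cb  b
   19  fbf$cbfaddchceebeechdggb  b
   20  gbfbf$cbfaddchceebeechdg  g
   21  ggbfbf$cbfaddchceebeechd  d
   22  hceebeechdggbfbf$cbfaddc  c
   23  hdggbfbf$cbfaddchceebeec  c

ffefcg$hdedaheecbbbbgdcc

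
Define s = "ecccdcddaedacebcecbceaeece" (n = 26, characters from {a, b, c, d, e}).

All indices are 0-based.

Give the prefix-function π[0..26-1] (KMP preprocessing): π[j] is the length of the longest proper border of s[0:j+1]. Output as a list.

[0, 0, 0, 0, 0, 0, 0, 0, 0, 1, 0, 0, 0, 1, 0, 0, 1, 2, 0, 0, 1, 0, 1, 1, 2, 1]

π[0] = 0
j=1 s[j]='c': π[1]=0 (border '')
j=2 s[j]='c': π[2]=0 (border '')
j=3 s[j]='c': π[3]=0 (border '')
j=4 s[j]='d': π[4]=0 (border '')
j=5 s[j]='c': π[5]=0 (border '')
j=6 s[j]='d': π[6]=0 (border '')
j=7 s[j]='d': π[7]=0 (border '')
j=8 s[j]='a': π[8]=0 (border '')
j=9 s[j]='e': π[9]=1 (border 'e')
j=10 s[j]='d': k: 1→0; π[10]=0 (border '')
j=11 s[j]='a': π[11]=0 (border '')
j=12 s[j]='c': π[12]=0 (border '')
j=13 s[j]='e': π[13]=1 (border 'e')
j=14 s[j]='b': k: 1→0; π[14]=0 (border '')
j=15 s[j]='c': π[15]=0 (border '')
j=16 s[j]='e': π[16]=1 (border 'e')
j=17 s[j]='c': π[17]=2 (border 'ec')
j=18 s[j]='b': k: 2→0; π[18]=0 (border '')
j=19 s[j]='c': π[19]=0 (border '')
j=20 s[j]='e': π[20]=1 (border 'e')
j=21 s[j]='a': k: 1→0; π[21]=0 (border '')
j=22 s[j]='e': π[22]=1 (border 'e')
j=23 s[j]='e': k: 1→0; π[23]=1 (border 'e')
j=24 s[j]='c': π[24]=2 (border 'ec')
j=25 s[j]='e': k: 2→0; π[25]=1 (border 'e')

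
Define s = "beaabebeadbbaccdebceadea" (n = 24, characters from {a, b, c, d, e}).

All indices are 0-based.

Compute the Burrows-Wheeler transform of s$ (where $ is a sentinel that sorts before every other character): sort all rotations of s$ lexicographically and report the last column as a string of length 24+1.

aeeabeebde$eaacbaacdbbcdb

rank  rotation                   last
    0  $beaabebeadbbaccdebceadea  a
    1  a$beaabebeadbbaccdebceade  e
    2  aabebeadbbaccdebceadea$be  e
    3  abebeadbbaccdebceadea$bea  a
    4  accdebceadea$beaabebeadbb  b
    5  adbbaccdebceadea$beaabebe  e
    6  adea$beaabebeadbbaccdebce  e
    7  baccdebceadea$beaabebeadb  b
    8  bbaccdebceadea$beaabebead  d
    9  bceadea$beaabebeadbbaccde  e
   10  beaabebeadbbaccdebceadea$  $
   11  beadbbaccdebceadea$beaabe  e
   12  bebeadbbaccdebceadea$beaa  a
   13  ccdebceadea$beaabebeadbba  a
   14  cdebceadea$beaabebeadbbac  c
   15  ceadea$beaabebeadbbaccdeb  b
   16  dbbaccdebceadea$beaabebea  a
   17  dea$beaabebeadbbaccdebcea  a
   18  debceadea$beaabebeadbbacc  c
   19  ea$beaabebeadbbaccdebcead  d
   20  eaabebeadbbaccdebceadea$b  b
   21  eadbbaccdebceadea$beaabeb  b
   22  eadea$beaabebeadbbaccdebc  c
   23  ebceadea$beaabebeadbbaccd  d
   24  ebeadbbaccdebceadea$beaab  b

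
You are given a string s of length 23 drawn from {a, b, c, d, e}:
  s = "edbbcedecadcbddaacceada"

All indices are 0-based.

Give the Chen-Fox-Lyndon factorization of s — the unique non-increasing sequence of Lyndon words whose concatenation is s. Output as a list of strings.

["e", "d", "bbcedec", "adcbdd", "aaccead", "a"]

emit factor 1: 'e' (i=0, period=1)
emit factor 2: 'd' (i=1, period=1)
emit factor 3: 'bbcedec' (i=2, period=7)
emit factor 4: 'adcbdd' (i=9, period=6)
emit factor 5: 'aaccead' (i=15, period=7)
emit factor 6: 'a' (i=22, period=1)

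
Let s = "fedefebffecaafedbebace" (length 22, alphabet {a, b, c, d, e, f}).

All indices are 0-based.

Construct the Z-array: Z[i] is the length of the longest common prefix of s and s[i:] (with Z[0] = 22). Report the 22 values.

[22, 0, 0, 0, 2, 0, 0, 1, 2, 0, 0, 0, 0, 3, 0, 0, 0, 0, 0, 0, 0, 0]

Z[0]=22
i=1: i≥r, start 0; Z[1]=0
i=2: i≥r, start 0; Z[2]=0
i=3: i≥r, start 0; Z[3]=0
i=4: i≥r, start 0; Z[4]=2 extend→box=[4,6)
i=5: min(r-i=1, Z[1]=0)=0; Z[5]=0
i=6: i≥r, start 0; Z[6]=0
i=7: i≥r, start 0; Z[7]=1 extend→box=[7,8)
i=8: i≥r, start 0; Z[8]=2 extend→box=[8,10)
i=9: min(r-i=1, Z[1]=0)=0; Z[9]=0
i=10: i≥r, start 0; Z[10]=0
i=11: i≥r, start 0; Z[11]=0
i=12: i≥r, start 0; Z[12]=0
i=13: i≥r, start 0; Z[13]=3 extend→box=[13,16)
i=14: min(r-i=2, Z[1]=0)=0; Z[14]=0
i=15: min(r-i=1, Z[2]=0)=0; Z[15]=0
i=16: i≥r, start 0; Z[16]=0
i=17: i≥r, start 0; Z[17]=0
i=18: i≥r, start 0; Z[18]=0
i=19: i≥r, start 0; Z[19]=0
i=20: i≥r, start 0; Z[20]=0
i=21: i≥r, start 0; Z[21]=0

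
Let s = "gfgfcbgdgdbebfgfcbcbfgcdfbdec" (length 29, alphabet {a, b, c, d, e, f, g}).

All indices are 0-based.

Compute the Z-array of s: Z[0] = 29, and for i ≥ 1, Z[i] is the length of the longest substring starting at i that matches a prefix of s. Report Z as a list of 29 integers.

[29, 0, 2, 0, 0, 0, 1, 0, 1, 0, 0, 0, 0, 0, 2, 0, 0, 0, 0, 0, 0, 1, 0, 0, 0, 0, 0, 0, 0]

Z[0]=29
i=1: fresh scan; Z[1]=0
i=2: fresh scan; Z[2]=2 scan→box=[2,4)
i=3: min(r-i=1, Z[1]=0)=0; Z[3]=0
i=4: fresh scan; Z[4]=0
i=5: fresh scan; Z[5]=0
i=6: fresh scan; Z[6]=1 scan→box=[6,7)
i=7: fresh scan; Z[7]=0
i=8: fresh scan; Z[8]=1 scan→box=[8,9)
i=9: fresh scan; Z[9]=0
i=10: fresh scan; Z[10]=0
i=11: fresh scan; Z[11]=0
i=12: fresh scan; Z[12]=0
i=13: fresh scan; Z[13]=0
i=14: fresh scan; Z[14]=2 scan→box=[14,16)
i=15: min(r-i=1, Z[1]=0)=0; Z[15]=0
i=16: fresh scan; Z[16]=0
i=17: fresh scan; Z[17]=0
i=18: fresh scan; Z[18]=0
i=19: fresh scan; Z[19]=0
i=20: fresh scan; Z[20]=0
i=21: fresh scan; Z[21]=1 scan→box=[21,22)
i=22: fresh scan; Z[22]=0
i=23: fresh scan; Z[23]=0
i=24: fresh scan; Z[24]=0
i=25: fresh scan; Z[25]=0
i=26: fresh scan; Z[26]=0
i=27: fresh scan; Z[27]=0
i=28: fresh scan; Z[28]=0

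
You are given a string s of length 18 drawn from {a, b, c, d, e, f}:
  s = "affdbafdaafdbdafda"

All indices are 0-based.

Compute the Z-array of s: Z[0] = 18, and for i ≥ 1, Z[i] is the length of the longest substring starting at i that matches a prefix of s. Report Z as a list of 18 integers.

Z[0]=18
i=1: i≥r, start 0; Z[1]=0
i=2: i≥r, start 0; Z[2]=0
i=3: i≥r, start 0; Z[3]=0
i=4: i≥r, start 0; Z[4]=0
i=5: i≥r, start 0; Z[5]=2 grow→box=[5,7)
i=6: min(r-i=1, Z[1]=0)=0; Z[6]=0
i=7: i≥r, start 0; Z[7]=0
i=8: i≥r, start 0; Z[8]=1 grow→box=[8,9)
i=9: i≥r, start 0; Z[9]=2 grow→box=[9,11)
i=10: min(r-i=1, Z[1]=0)=0; Z[10]=0
i=11: i≥r, start 0; Z[11]=0
i=12: i≥r, start 0; Z[12]=0
i=13: i≥r, start 0; Z[13]=0
i=14: i≥r, start 0; Z[14]=2 grow→box=[14,16)
i=15: min(r-i=1, Z[1]=0)=0; Z[15]=0
i=16: i≥r, start 0; Z[16]=0
i=17: i≥r, start 0; Z[17]=1 grow→box=[17,18)

[18, 0, 0, 0, 0, 2, 0, 0, 1, 2, 0, 0, 0, 0, 2, 0, 0, 1]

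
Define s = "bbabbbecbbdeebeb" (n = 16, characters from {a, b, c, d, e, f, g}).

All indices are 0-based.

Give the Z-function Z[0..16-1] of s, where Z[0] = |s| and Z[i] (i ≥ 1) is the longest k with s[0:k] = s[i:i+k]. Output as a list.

Z[0]=16
i=1: fresh scan; Z[1]=1 grow→box=[1,2)
i=2: fresh scan; Z[2]=0
i=3: fresh scan; Z[3]=2 grow→box=[3,5)
i=4: min(r-i=1, Z[1]=1)=1; Z[4]=2 grow→box=[4,6)
i=5: min(r-i=1, Z[1]=1)=1; Z[5]=1
i=6: fresh scan; Z[6]=0
i=7: fresh scan; Z[7]=0
i=8: fresh scan; Z[8]=2 grow→box=[8,10)
i=9: min(r-i=1, Z[1]=1)=1; Z[9]=1
i=10: fresh scan; Z[10]=0
i=11: fresh scan; Z[11]=0
i=12: fresh scan; Z[12]=0
i=13: fresh scan; Z[13]=1 grow→box=[13,14)
i=14: fresh scan; Z[14]=0
i=15: fresh scan; Z[15]=1 grow→box=[15,16)

[16, 1, 0, 2, 2, 1, 0, 0, 2, 1, 0, 0, 0, 1, 0, 1]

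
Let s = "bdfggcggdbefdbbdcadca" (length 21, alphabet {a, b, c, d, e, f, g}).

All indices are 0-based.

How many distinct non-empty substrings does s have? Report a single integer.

211

rank | idx | suffix
   0 |  20 | a
   1 |  17 | adca
   2 |  13 | bbdcadca
   3 |  14 | bdcadca
   4 |   0 | bdfggcggdbefdbbdcadca
   5 |   9 | befdbbdcadca
   6 |  19 | ca
   7 |  16 | cadca
   8 |   5 | cggdbefdbbdcadca
   9 |  12 | dbbdcadca
  10 |   8 | dbefdbbdcadca
  11 |  18 | dca
  12 |  15 | dcadca
  13 |   1 | dfggcggdbefdbbdcadca
  14 |  10 | efdbbdcadca
  15 |  11 | fdbbdcadca
  16 |   2 | fggcggdbefdbbdcadca
  17 |   4 | gcggdbefdbbdcadca
  18 |   7 | gdbefdbbdcadca
  19 |   3 | ggcggdbefdbbdcadca
  20 |   6 | ggdbefdbbdcadca

SA = [20, 17, 13, 14, 0, 9, 19, 16, 5, 12, 8, 18, 15, 1, 10, 11, 2, 4, 7, 3, 6]
rank  pair      lcp
   1  s[20:],s[17:]  1  'a'
   2  s[17:],s[13:]  0  ''
   3  s[13:],s[14:]  1  'b'
   4  s[14:],s[0:]  2  'bd'
   5  s[0:],s[9:]  1  'b'
   6  s[9:],s[19:]  0  ''
   7  s[19:],s[16:]  2  'ca'
   8  s[16:],s[5:]  1  'c'
   9  s[5:],s[12:]  0  ''
  10  s[12:],s[8:]  2  'db'
  11  s[8:],s[18:]  1  'd'
  12  s[18:],s[15:]  3  'dca'
  13  s[15:],s[1:]  1  'd'
  14  s[1:],s[10:]  0  ''
  15  s[10:],s[11:]  0  ''
  16  s[11:],s[2:]  1  'f'
  17  s[2:],s[4:]  0  ''
  18  s[4:],s[7:]  1  'g'
  19  s[7:],s[3:]  1  'g'
  20  s[3:],s[6:]  2  'gg'

n(n+1)/2 = 21·22/2 = 231
Σ LCP = 0 + 1 + 0 + 1 + 2 + 1 + 0 + 2 + 1 + 0 + 2 + 1 + 3 + 1 + 0 + 0 + 1 + 0 + 1 + 1 + 2 = 20
distinct = 231 − 20 = 211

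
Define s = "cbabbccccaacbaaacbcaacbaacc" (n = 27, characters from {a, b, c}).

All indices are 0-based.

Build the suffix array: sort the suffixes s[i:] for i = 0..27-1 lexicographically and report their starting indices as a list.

sorted suffixes:
  #0 SA[0]=13  'aaacbcaacbaacc'
  #1 SA[1]=9  'aacbaaacbcaacbaacc'
  #2 SA[2]=19  'aacbaacc'
  #3 SA[3]=14  'aacbcaacbaacc'
  #4 SA[4]=23  'aacc'
  #5 SA[5]=2  'abbccccaacbaaacbcaacbaacc'
  #6 SA[6]=10  'acbaaacbcaacbaacc'
  #7 SA[7]=20  'acbaacc'
  #8 SA[8]=15  'acbcaacbaacc'
  #9 SA[9]=24  'acc'
  #10 SA[10]=12  'baaacbcaacbaacc'
  #11 SA[11]=22  'baacc'
  #12 SA[12]=1  'babbccccaacbaaacbcaacbaacc'
  #13 SA[13]=3  'bbccccaacbaaacbcaacbaacc'
  #14 SA[14]=17  'bcaacbaacc'
  #15 SA[15]=4  'bccccaacbaaacbcaacbaacc'
  #16 SA[16]=26  'c'
  #17 SA[17]=8  'caacbaaacbcaacbaacc'
  #18 SA[18]=18  'caacbaacc'
  #19 SA[19]=11  'cbaaacbcaacbaacc'
  #20 SA[20]=21  'cbaacc'
  #21 SA[21]=0  'cbabbccccaacbaaacbcaacbaacc'
  #22 SA[22]=16  'cbcaacbaacc'
  #23 SA[23]=25  'cc'
  #24 SA[24]=7  'ccaacbaaacbcaacbaacc'
  #25 SA[25]=6  'cccaacbaaacbcaacbaacc'
  #26 SA[26]=5  'ccccaacbaaacbcaacbaacc'

[13, 9, 19, 14, 23, 2, 10, 20, 15, 24, 12, 22, 1, 3, 17, 4, 26, 8, 18, 11, 21, 0, 16, 25, 7, 6, 5]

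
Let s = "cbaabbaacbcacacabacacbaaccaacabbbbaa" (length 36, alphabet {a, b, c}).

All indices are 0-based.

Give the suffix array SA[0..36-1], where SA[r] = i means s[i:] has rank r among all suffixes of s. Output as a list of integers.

[35, 34, 2, 26, 6, 22, 15, 3, 29, 13, 27, 11, 17, 19, 7, 23, 33, 1, 5, 21, 16, 32, 4, 31, 30, 9, 25, 14, 28, 12, 10, 18, 0, 20, 8, 24]

rank | idx | suffix
   0 |  35 | a
   1 |  34 | aa
   2 |   2 | aabbaacbcacacabacacbaaccaacabbbbaa
   3 |  26 | aacabbbbaa
   4 |   6 | aacbcacacabacacbaaccaacabbbbaa
   5 |  22 | aaccaacabbbbaa
   6 |  15 | abacacbaaccaacabbbbaa
   7 |   3 | abbaacbcacacabacacbaaccaacabbbbaa
   8 |  29 | abbbbaa
   9 |  13 | acabacacbaaccaacabbbbaa
  10 |  27 | acabbbbaa
  11 |  11 | acacabacacbaaccaacabbbbaa
  12 |  17 | acacbaaccaacabbbbaa
  13 |  19 | acbaaccaacabbbbaa
  14 |   7 | acbcacacabacacbaaccaacabbbbaa
  15 |  23 | accaacabbbbaa
  16 |  33 | baa
  17 |   1 | baabbaacbcacacabacacbaaccaacabbbbaa
  18 |   5 | baacbcacacabacacbaaccaacabbbbaa
  19 |  21 | baaccaacabbbbaa
  20 |  16 | bacacbaaccaacabbbbaa
  21 |  32 | bbaa
  22 |   4 | bbaacbcacacabacacbaaccaacabbbbaa
  23 |  31 | bbbaa
  24 |  30 | bbbbaa
  25 |   9 | bcacacabacacbaaccaacabbbbaa
  26 |  25 | caacabbbbaa
  27 |  14 | cabacacbaaccaacabbbbaa
  28 |  28 | cabbbbaa
  29 |  12 | cacabacacbaaccaacabbbbaa
  30 |  10 | cacacabacacbaaccaacabbbbaa
  31 |  18 | cacbaaccaacabbbbaa
  32 |   0 | cbaabbaacbcacacabacacbaaccaacabbbbaa
  33 |  20 | cbaaccaacabbbbaa
  34 |   8 | cbcacacabacacbaaccaacabbbbaa
  35 |  24 | ccaacabbbbaa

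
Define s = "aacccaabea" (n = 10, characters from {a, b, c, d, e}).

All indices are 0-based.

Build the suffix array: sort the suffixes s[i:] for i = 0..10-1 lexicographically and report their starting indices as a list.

[9, 5, 0, 6, 1, 7, 4, 3, 2, 8]

rank | idx | suffix
   0 |   9 | a
   1 |   5 | aabea
   2 |   0 | aacccaabea
   3 |   6 | abea
   4 |   1 | acccaabea
   5 |   7 | bea
   6 |   4 | caabea
   7 |   3 | ccaabea
   8 |   2 | cccaabea
   9 |   8 | ea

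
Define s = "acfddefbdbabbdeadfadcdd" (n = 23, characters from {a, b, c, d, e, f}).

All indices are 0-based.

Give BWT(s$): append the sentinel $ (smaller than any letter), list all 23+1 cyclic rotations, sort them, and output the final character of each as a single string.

rank  rotation                  last
    0  $acfddefbdbabbdeadfadcdd  d
    1  abbdeadfadcdd$acfddefbdb  b
    2  acfddefbdbabbdeadfadcdd$  $
    3  adcdd$acfddefbdbabbdeadf  f
    4  adfadcdd$acfddefbdbabbde  e
    5  babbdeadfadcdd$acfddefbd  d
    6  bbdeadfadcdd$acfddefbdba  a
    7  bdbabbdeadfadcdd$acfddef  f
    8  bdeadfadcdd$acfddefbdbab  b
    9  cdd$acfddefbdbabbdeadfad  d
   10  cfddefbdbabbdeadfadcdd$a  a
   11  d$acfddefbdbabbdeadfadcd  d
   12  dbabbdeadfadcdd$acfddefb  b
   13  dcdd$acfddefbdbabbdeadfa  a
   14  dd$acfddefbdbabbdeadfadc  c
   15  ddefbdbabbdeadfadcdd$acf  f
   16  deadfadcdd$acfddefbdbabb  b
   17  defbdbabbdeadfadcdd$acfd  d
   18  dfadcdd$acfddefbdbabbdea  a
   19  eadfadcdd$acfddefbdbabbd  d
   20  efbdbabbdeadfadcdd$acfdd  d
   21  fadcdd$acfddefbdbabbdead  d
   22  fbdbabbdeadfadcdd$acfdde  e
   23  fddefbdbabbdeadfadcdd$ac  c

db$fedafbdadbacfbdadddec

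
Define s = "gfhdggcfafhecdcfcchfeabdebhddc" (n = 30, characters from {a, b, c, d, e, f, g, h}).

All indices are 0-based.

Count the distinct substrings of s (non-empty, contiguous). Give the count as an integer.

sorted suffixes:
  #0 SA[0]=21  'abdebhddc'
  #1 SA[1]=8  'afhecdcfcchfeabdebhddc'
  #2 SA[2]=22  'bdebhddc'
  #3 SA[3]=25  'bhddc'
  #4 SA[4]=29  'c'
  #5 SA[5]=16  'cchfeabdebhddc'
  #6 SA[6]=12  'cdcfcchfeabdebhddc'
  #7 SA[7]=6  'cfafhecdcfcchfeabdebhddc'
  #8 SA[8]=14  'cfcchfeabdebhddc'
  #9 SA[9]=17  'chfeabdebhddc'
  #10 SA[10]=28  'dc'
  #11 SA[11]=13  'dcfcchfeabdebhddc'
  #12 SA[12]=27  'ddc'
  #13 SA[13]=23  'debhddc'
  #14 SA[14]=3  'dggcfafhecdcfcchfeabdebhddc'
  #15 SA[15]=20  'eabdebhddc'
  #16 SA[16]=24  'ebhddc'
  #17 SA[17]=11  'ecdcfcchfeabdebhddc'
  #18 SA[18]=7  'fafhecdcfcchfeabdebhddc'
  #19 SA[19]=15  'fcchfeabdebhddc'
  #20 SA[20]=19  'feabdebhddc'
  #21 SA[21]=1  'fhdggcfafhecdcfcchfeabdebhddc'
  #22 SA[22]=9  'fhecdcfcchfeabdebhddc'
  #23 SA[23]=5  'gcfafhecdcfcchfeabdebhddc'
  #24 SA[24]=0  'gfhdggcfafhecdcfcchfeabdebhddc'
  #25 SA[25]=4  'ggcfafhecdcfcchfeabdebhddc'
  #26 SA[26]=26  'hddc'
  #27 SA[27]=2  'hdggcfafhecdcfcchfeabdebhddc'
  #28 SA[28]=10  'hecdcfcchfeabdebhddc'
  #29 SA[29]=18  'hfeabdebhddc'

SA = [21, 8, 22, 25, 29, 16, 12, 6, 14, 17, 28, 13, 27, 23, 3, 20, 24, 11, 7, 15, 19, 1, 9, 5, 0, 4, 26, 2, 10, 18]
i: (SA[i-1],SA[i]) lcp shared
  1: (21,8) 1 'a'
  2: (8,22) 0 ''
  3: (22,25) 1 'b'
  4: (25,29) 0 ''
  5: (29,16) 1 'c'
  6: (16,12) 1 'c'
  7: (12,6) 1 'c'
  8: (6,14) 2 'cf'
  9: (14,17) 1 'c'
  10: (17,28) 0 ''
  11: (28,13) 2 'dc'
  12: (13,27) 1 'd'
  13: (27,23) 1 'd'
  14: (23,3) 1 'd'
  15: (3,20) 0 ''
  16: (20,24) 1 'e'
  17: (24,11) 1 'e'
  18: (11,7) 0 ''
  19: (7,15) 1 'f'
  20: (15,19) 1 'f'
  21: (19,1) 1 'f'
  22: (1,9) 2 'fh'
  23: (9,5) 0 ''
  24: (5,0) 1 'g'
  25: (0,4) 1 'g'
  26: (4,26) 0 ''
  27: (26,2) 2 'hd'
  28: (2,10) 1 'h'
  29: (10,18) 1 'h'

n(n+1)/2 = 30·31/2 = 465
Σ LCP = 0 + 1 + 0 + 1 + 0 + 1 + 1 + 1 + 2 + 1 + 0 + 2 + 1 + 1 + 1 + 0 + 1 + 1 + 0 + 1 + 1 + 1 + 2 + 0 + 1 + 1 + 0 + 2 + 1 + 1 = 26
distinct = 465 − 26 = 439

439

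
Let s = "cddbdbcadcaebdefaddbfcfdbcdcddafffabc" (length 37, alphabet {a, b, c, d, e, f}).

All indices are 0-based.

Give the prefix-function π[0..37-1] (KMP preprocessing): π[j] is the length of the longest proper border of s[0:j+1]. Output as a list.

π[0] = 0
j=1 s[j]='d': π[1]=0 (border '')
j=2 s[j]='d': π[2]=0 (border '')
j=3 s[j]='b': π[3]=0 (border '')
j=4 s[j]='d': π[4]=0 (border '')
j=5 s[j]='b': π[5]=0 (border '')
j=6 s[j]='c': π[6]=1 (border 'c')
j=7 s[j]='a': k: 1→0; π[7]=0 (border '')
j=8 s[j]='d': π[8]=0 (border '')
j=9 s[j]='c': π[9]=1 (border 'c')
j=10 s[j]='a': k: 1→0; π[10]=0 (border '')
j=11 s[j]='e': π[11]=0 (border '')
j=12 s[j]='b': π[12]=0 (border '')
j=13 s[j]='d': π[13]=0 (border '')
j=14 s[j]='e': π[14]=0 (border '')
j=15 s[j]='f': π[15]=0 (border '')
j=16 s[j]='a': π[16]=0 (border '')
j=17 s[j]='d': π[17]=0 (border '')
j=18 s[j]='d': π[18]=0 (border '')
j=19 s[j]='b': π[19]=0 (border '')
j=20 s[j]='f': π[20]=0 (border '')
j=21 s[j]='c': π[21]=1 (border 'c')
j=22 s[j]='f': k: 1→0; π[22]=0 (border '')
j=23 s[j]='d': π[23]=0 (border '')
j=24 s[j]='b': π[24]=0 (border '')
j=25 s[j]='c': π[25]=1 (border 'c')
j=26 s[j]='d': π[26]=2 (border 'cd')
j=27 s[j]='c': k: 2→0; π[27]=1 (border 'c')
j=28 s[j]='d': π[28]=2 (border 'cd')
j=29 s[j]='d': π[29]=3 (border 'cdd')
j=30 s[j]='a': k: 3→0; π[30]=0 (border '')
j=31 s[j]='f': π[31]=0 (border '')
j=32 s[j]='f': π[32]=0 (border '')
j=33 s[j]='f': π[33]=0 (border '')
j=34 s[j]='a': π[34]=0 (border '')
j=35 s[j]='b': π[35]=0 (border '')
j=36 s[j]='c': π[36]=1 (border 'c')

[0, 0, 0, 0, 0, 0, 1, 0, 0, 1, 0, 0, 0, 0, 0, 0, 0, 0, 0, 0, 0, 1, 0, 0, 0, 1, 2, 1, 2, 3, 0, 0, 0, 0, 0, 0, 1]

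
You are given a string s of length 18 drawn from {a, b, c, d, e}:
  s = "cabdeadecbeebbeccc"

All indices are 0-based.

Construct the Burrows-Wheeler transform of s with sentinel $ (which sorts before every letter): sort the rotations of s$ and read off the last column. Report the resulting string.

rank  rotation             last
    0  $cabdeadecbeebbeccc  c
    1  abdeadecbeebbeccc$c  c
    2  adecbeebbeccc$cabde  e
    3  bbeccc$cabdeadecbee  e
    4  bdeadecbeebbeccc$ca  a
    5  beccc$cabdeadecbeeb  b
    6  beebbeccc$cabdeadec  c
    7  c$cabdeadecbeebbecc  c
    8  cabdeadecbeebbeccc$  $
    9  cbeebbeccc$cabdeade  e
   10  cc$cabdeadecbeebbec  c
   11  ccc$cabdeadecbeebbe  e
   12  deadecbeebbeccc$cab  b
   13  decbeebbeccc$cabdea  a
   14  eadecbeebbeccc$cabd  d
   15  ebbeccc$cabdeadecbe  e
   16  ecbeebbeccc$cabdead  d
   17  eccc$cabdeadecbeebb  b
   18  eebbeccc$cabdeadecb  b

cceeabcc$ecebadedbb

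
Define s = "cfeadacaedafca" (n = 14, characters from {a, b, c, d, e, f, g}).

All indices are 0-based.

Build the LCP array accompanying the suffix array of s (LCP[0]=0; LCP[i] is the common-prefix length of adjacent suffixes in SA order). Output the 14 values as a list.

rank→(start, suffix):
  0 → (13, 'a')
  1 → (5, 'acaedafca')
  2 → (3, 'adacaedafca')
  3 → (7, 'aedafca')
  4 → (10, 'afca')
  5 → (12, 'ca')
  6 → (6, 'caedafca')
  7 → (0, 'cfeadacaedafca')
  8 → (4, 'dacaedafca')
  9 → (9, 'dafca')
  10 → (2, 'eadacaedafca')
  11 → (8, 'edafca')
  12 → (11, 'fca')
  13 → (1, 'feadacaedafca')

SA = [13, 5, 3, 7, 10, 12, 6, 0, 4, 9, 2, 8, 11, 1]
[i] adj suffixes → lcp
  [1] 13/5 → 1 ('a')
  [2] 5/3 → 1 ('a')
  [3] 3/7 → 1 ('a')
  [4] 7/10 → 1 ('a')
  [5] 10/12 → 0 ('')
  [6] 12/6 → 2 ('ca')
  [7] 6/0 → 1 ('c')
  [8] 0/4 → 0 ('')
  [9] 4/9 → 2 ('da')
  [10] 9/2 → 0 ('')
  [11] 2/8 → 1 ('e')
  [12] 8/11 → 0 ('')
  [13] 11/1 → 1 ('f')

[0, 1, 1, 1, 1, 0, 2, 1, 0, 2, 0, 1, 0, 1]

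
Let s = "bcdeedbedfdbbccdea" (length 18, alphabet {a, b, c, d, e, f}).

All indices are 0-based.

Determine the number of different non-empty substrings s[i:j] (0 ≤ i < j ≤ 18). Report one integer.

153

rank | idx | suffix
   0 |  17 | a
   1 |  11 | bbccdea
   2 |  12 | bccdea
   3 |   0 | bcdeedbedfdbbccdea
   4 |   6 | bedfdbbccdea
   5 |  13 | ccdea
   6 |  14 | cdea
   7 |   1 | cdeedbedfdbbccdea
   8 |  10 | dbbccdea
   9 |   5 | dbedfdbbccdea
  10 |  15 | dea
  11 |   2 | deedbedfdbbccdea
  12 |   8 | dfdbbccdea
  13 |  16 | ea
  14 |   4 | edbedfdbbccdea
  15 |   7 | edfdbbccdea
  16 |   3 | eedbedfdbbccdea
  17 |   9 | fdbbccdea

SA = [17, 11, 12, 0, 6, 13, 14, 1, 10, 5, 15, 2, 8, 16, 4, 7, 3, 9]
i: (SA[i-1],SA[i]) lcp shared
  1: (17,11) 0 ''
  2: (11,12) 1 'b'
  3: (12,0) 2 'bc'
  4: (0,6) 1 'b'
  5: (6,13) 0 ''
  6: (13,14) 1 'c'
  7: (14,1) 3 'cde'
  8: (1,10) 0 ''
  9: (10,5) 2 'db'
  10: (5,15) 1 'd'
  11: (15,2) 2 'de'
  12: (2,8) 1 'd'
  13: (8,16) 0 ''
  14: (16,4) 1 'e'
  15: (4,7) 2 'ed'
  16: (7,3) 1 'e'
  17: (3,9) 0 ''

n(n+1)/2 = 18·19/2 = 171
Σ LCP = 0 + 0 + 1 + 2 + 1 + 0 + 1 + 3 + 0 + 2 + 1 + 2 + 1 + 0 + 1 + 2 + 1 + 0 = 18
distinct = 171 − 18 = 153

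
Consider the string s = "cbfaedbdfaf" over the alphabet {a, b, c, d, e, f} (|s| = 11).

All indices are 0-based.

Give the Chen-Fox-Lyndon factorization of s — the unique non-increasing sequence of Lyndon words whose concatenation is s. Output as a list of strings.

["c", "bf", "aedbdfaf"]

emit factor 1: 'c' (i=0, period=1)
emit factor 2: 'bf' (i=1, period=2)
emit factor 3: 'aedbdfaf' (i=3, period=8)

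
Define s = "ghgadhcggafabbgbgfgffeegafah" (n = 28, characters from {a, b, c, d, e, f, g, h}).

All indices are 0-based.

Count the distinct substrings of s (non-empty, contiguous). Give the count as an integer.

rank→(start, suffix):
  0 → (11, 'abbgbgfgffeegafah')
  1 → (3, 'adhcggafabbgbgfgffeegafah')
  2 → (9, 'afabbgbgfgffeegafah')
  3 → (24, 'afah')
  4 → (26, 'ah')
  5 → (12, 'bbgbgfgffeegafah')
  6 → (13, 'bgbgfgffeegafah')
  7 → (15, 'bgfgffeegafah')
  8 → (6, 'cggafabbgbgfgffeegafah')
  9 → (4, 'dhcggafabbgbgfgffeegafah')
  10 → (21, 'eegafah')
  11 → (22, 'egafah')
  12 → (10, 'fabbgbgfgffeegafah')
  13 → (25, 'fah')
  14 → (20, 'feegafah')
  15 → (19, 'ffeegafah')
  16 → (17, 'fgffeegafah')
  17 → (2, 'gadhcggafabbgbgfgffeegafah')
  18 → (8, 'gafabbgbgfgffeegafah')
  19 → (23, 'gafah')
  20 → (14, 'gbgfgffeegafah')
  21 → (18, 'gffeegafah')
  22 → (16, 'gfgffeegafah')
  23 → (7, 'ggafabbgbgfgffeegafah')
  24 → (0, 'ghgadhcggafabbgbgfgffeegafah')
  25 → (27, 'h')
  26 → (5, 'hcggafabbgbgfgffeegafah')
  27 → (1, 'hgadhcggafabbgbgfgffeegafah')

SA = [11, 3, 9, 24, 26, 12, 13, 15, 6, 4, 21, 22, 10, 25, 20, 19, 17, 2, 8, 23, 14, 18, 16, 7, 0, 27, 5, 1]
[i] adj suffixes → lcp
  [1] 11/3 → 1 ('a')
  [2] 3/9 → 1 ('a')
  [3] 9/24 → 3 ('afa')
  [4] 24/26 → 1 ('a')
  [5] 26/12 → 0 ('')
  [6] 12/13 → 1 ('b')
  [7] 13/15 → 2 ('bg')
  [8] 15/6 → 0 ('')
  [9] 6/4 → 0 ('')
  [10] 4/21 → 0 ('')
  [11] 21/22 → 1 ('e')
  [12] 22/10 → 0 ('')
  [13] 10/25 → 2 ('fa')
  [14] 25/20 → 1 ('f')
  [15] 20/19 → 1 ('f')
  [16] 19/17 → 1 ('f')
  [17] 17/2 → 0 ('')
  [18] 2/8 → 2 ('ga')
  [19] 8/23 → 4 ('gafa')
  [20] 23/14 → 1 ('g')
  [21] 14/18 → 1 ('g')
  [22] 18/16 → 2 ('gf')
  [23] 16/7 → 1 ('g')
  [24] 7/0 → 1 ('g')
  [25] 0/27 → 0 ('')
  [26] 27/5 → 1 ('h')
  [27] 5/1 → 1 ('h')

n(n+1)/2 = 28·29/2 = 406
Σ LCP = 0 + 1 + 1 + 3 + 1 + 0 + 1 + 2 + 0 + 0 + 0 + 1 + 0 + 2 + 1 + 1 + 1 + 0 + 2 + 4 + 1 + 1 + 2 + 1 + 1 + 0 + 1 + 1 = 29
distinct = 406 − 29 = 377

377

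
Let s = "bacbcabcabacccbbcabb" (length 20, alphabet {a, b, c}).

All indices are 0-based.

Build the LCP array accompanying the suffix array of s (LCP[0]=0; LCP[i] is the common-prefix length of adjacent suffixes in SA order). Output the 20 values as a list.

rank | idx | suffix
   0 |   8 | abacccbbcabb
   1 |  17 | abb
   2 |   5 | abcabacccbbcabb
   3 |   1 | acbcabcabacccbbcabb
   4 |  10 | acccbbcabb
   5 |  19 | b
   6 |   0 | bacbcabcabacccbbcabb
   7 |   9 | bacccbbcabb
   8 |  18 | bb
   9 |  14 | bbcabb
  10 |   6 | bcabacccbbcabb
  11 |  15 | bcabb
  12 |   3 | bcabcabacccbbcabb
  13 |   7 | cabacccbbcabb
  14 |  16 | cabb
  15 |   4 | cabcabacccbbcabb
  16 |  13 | cbbcabb
  17 |   2 | cbcabcabacccbbcabb
  18 |  12 | ccbbcabb
  19 |  11 | cccbbcabb

SA = [8, 17, 5, 1, 10, 19, 0, 9, 18, 14, 6, 15, 3, 7, 16, 4, 13, 2, 12, 11]
rank  pair      lcp
   1  s[8:],s[17:]  2  'ab'
   2  s[17:],s[5:]  2  'ab'
   3  s[5:],s[1:]  1  'a'
   4  s[1:],s[10:]  2  'ac'
   5  s[10:],s[19:]  0  ''
   6  s[19:],s[0:]  1  'b'
   7  s[0:],s[9:]  3  'bac'
   8  s[9:],s[18:]  1  'b'
   9  s[18:],s[14:]  2  'bb'
  10  s[14:],s[6:]  1  'b'
  11  s[6:],s[15:]  4  'bcab'
  12  s[15:],s[3:]  4  'bcab'
  13  s[3:],s[7:]  0  ''
  14  s[7:],s[16:]  3  'cab'
  15  s[16:],s[4:]  3  'cab'
  16  s[4:],s[13:]  1  'c'
  17  s[13:],s[2:]  2  'cb'
  18  s[2:],s[12:]  1  'c'
  19  s[12:],s[11:]  2  'cc'

[0, 2, 2, 1, 2, 0, 1, 3, 1, 2, 1, 4, 4, 0, 3, 3, 1, 2, 1, 2]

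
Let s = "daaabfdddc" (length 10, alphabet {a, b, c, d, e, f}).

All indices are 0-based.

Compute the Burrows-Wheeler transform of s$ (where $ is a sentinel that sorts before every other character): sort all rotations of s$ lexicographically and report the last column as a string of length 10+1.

cdaaad$ddfb

rank  rotation     last
    0  $daaabfdddc  c
    1  aaabfdddc$d  d
    2  aabfdddc$da  a
    3  abfdddc$daa  a
    4  bfdddc$daaa  a
    5  c$daaabfddd  d
    6  daaabfdddc$  $
    7  dc$daaabfdd  d
    8  ddc$daaabfd  d
    9  dddc$daaabf  f
   10  fdddc$daaab  b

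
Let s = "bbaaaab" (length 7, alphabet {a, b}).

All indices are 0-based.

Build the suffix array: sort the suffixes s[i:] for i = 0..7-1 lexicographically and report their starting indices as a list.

[2, 3, 4, 5, 6, 1, 0]

sorted suffixes:
  #0 SA[0]=2  'aaaab'
  #1 SA[1]=3  'aaab'
  #2 SA[2]=4  'aab'
  #3 SA[3]=5  'ab'
  #4 SA[4]=6  'b'
  #5 SA[5]=1  'baaaab'
  #6 SA[6]=0  'bbaaaab'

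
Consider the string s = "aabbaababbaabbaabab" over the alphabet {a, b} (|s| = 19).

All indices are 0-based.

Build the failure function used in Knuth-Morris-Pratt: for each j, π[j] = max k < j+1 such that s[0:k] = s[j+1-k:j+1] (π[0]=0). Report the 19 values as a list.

[0, 1, 0, 0, 1, 2, 3, 1, 0, 0, 1, 2, 3, 4, 5, 6, 7, 8, 9]

π[0] = 0
j=1 s[j]='a': π[1]=1 (border 'a')
j=2 s[j]='b': k: 1→0; π[2]=0 (border '')
j=3 s[j]='b': π[3]=0 (border '')
j=4 s[j]='a': π[4]=1 (border 'a')
j=5 s[j]='a': π[5]=2 (border 'aa')
j=6 s[j]='b': π[6]=3 (border 'aab')
j=7 s[j]='a': k: 3→0; π[7]=1 (border 'a')
j=8 s[j]='b': k: 1→0; π[8]=0 (border '')
j=9 s[j]='b': π[9]=0 (border '')
j=10 s[j]='a': π[10]=1 (border 'a')
j=11 s[j]='a': π[11]=2 (border 'aa')
j=12 s[j]='b': π[12]=3 (border 'aab')
j=13 s[j]='b': π[13]=4 (border 'aabb')
j=14 s[j]='a': π[14]=5 (border 'aabba')
j=15 s[j]='a': π[15]=6 (border 'aabbaa')
j=16 s[j]='b': π[16]=7 (border 'aabbaab')
j=17 s[j]='a': π[17]=8 (border 'aabbaaba')
j=18 s[j]='b': π[18]=9 (border 'aabbaabab')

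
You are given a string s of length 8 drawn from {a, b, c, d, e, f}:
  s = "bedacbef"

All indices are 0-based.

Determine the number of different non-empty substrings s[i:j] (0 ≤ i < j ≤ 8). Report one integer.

33

rank | idx | suffix
   0 |   3 | acbef
   1 |   0 | bedacbef
   2 |   5 | bef
   3 |   4 | cbef
   4 |   2 | dacbef
   5 |   1 | edacbef
   6 |   6 | ef
   7 |   7 | f

SA = [3, 0, 5, 4, 2, 1, 6, 7]
[i] adj suffixes → lcp
  [1] 3/0 → 0 ('')
  [2] 0/5 → 2 ('be')
  [3] 5/4 → 0 ('')
  [4] 4/2 → 0 ('')
  [5] 2/1 → 0 ('')
  [6] 1/6 → 1 ('e')
  [7] 6/7 → 0 ('')

n(n+1)/2 = 8·9/2 = 36
Σ LCP = 0 + 0 + 2 + 0 + 0 + 0 + 1 + 0 = 3
distinct = 36 − 3 = 33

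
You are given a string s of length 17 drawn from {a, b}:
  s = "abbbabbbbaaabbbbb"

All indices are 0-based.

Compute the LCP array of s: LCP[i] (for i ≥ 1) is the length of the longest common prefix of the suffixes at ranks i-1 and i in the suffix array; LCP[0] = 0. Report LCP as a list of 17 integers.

sorted suffixes:
  #0 SA[0]=9  'aaabbbbb'
  #1 SA[1]=10  'aabbbbb'
  #2 SA[2]=0  'abbbabbbbaaabbbbb'
  #3 SA[3]=4  'abbbbaaabbbbb'
  #4 SA[4]=11  'abbbbb'
  #5 SA[5]=16  'b'
  #6 SA[6]=8  'baaabbbbb'
  #7 SA[7]=3  'babbbbaaabbbbb'
  #8 SA[8]=15  'bb'
  #9 SA[9]=7  'bbaaabbbbb'
  #10 SA[10]=2  'bbabbbbaaabbbbb'
  #11 SA[11]=14  'bbb'
  #12 SA[12]=6  'bbbaaabbbbb'
  #13 SA[13]=1  'bbbabbbbaaabbbbb'
  #14 SA[14]=13  'bbbb'
  #15 SA[15]=5  'bbbbaaabbbbb'
  #16 SA[16]=12  'bbbbb'

SA = [9, 10, 0, 4, 11, 16, 8, 3, 15, 7, 2, 14, 6, 1, 13, 5, 12]
i: (SA[i-1],SA[i]) lcp shared
  1: (9,10) 2 'aa'
  2: (10,0) 1 'a'
  3: (0,4) 4 'abbb'
  4: (4,11) 5 'abbbb'
  5: (11,16) 0 ''
  6: (16,8) 1 'b'
  7: (8,3) 2 'ba'
  8: (3,15) 1 'b'
  9: (15,7) 2 'bb'
  10: (7,2) 3 'bba'
  11: (2,14) 2 'bb'
  12: (14,6) 3 'bbb'
  13: (6,1) 4 'bbba'
  14: (1,13) 3 'bbb'
  15: (13,5) 4 'bbbb'
  16: (5,12) 4 'bbbb'

[0, 2, 1, 4, 5, 0, 1, 2, 1, 2, 3, 2, 3, 4, 3, 4, 4]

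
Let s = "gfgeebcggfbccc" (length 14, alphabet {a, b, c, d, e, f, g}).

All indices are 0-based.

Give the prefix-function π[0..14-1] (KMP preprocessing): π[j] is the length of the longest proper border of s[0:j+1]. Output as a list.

π[0] = 0
j=1 s[j]='f': π[1]=0 (border '')
j=2 s[j]='g': π[2]=1 (border 'g')
j=3 s[j]='e': k: 1→0; π[3]=0 (border '')
j=4 s[j]='e': π[4]=0 (border '')
j=5 s[j]='b': π[5]=0 (border '')
j=6 s[j]='c': π[6]=0 (border '')
j=7 s[j]='g': π[7]=1 (border 'g')
j=8 s[j]='g': k: 1→0; π[8]=1 (border 'g')
j=9 s[j]='f': π[9]=2 (border 'gf')
j=10 s[j]='b': k: 2→0; π[10]=0 (border '')
j=11 s[j]='c': π[11]=0 (border '')
j=12 s[j]='c': π[12]=0 (border '')
j=13 s[j]='c': π[13]=0 (border '')

[0, 0, 1, 0, 0, 0, 0, 1, 1, 2, 0, 0, 0, 0]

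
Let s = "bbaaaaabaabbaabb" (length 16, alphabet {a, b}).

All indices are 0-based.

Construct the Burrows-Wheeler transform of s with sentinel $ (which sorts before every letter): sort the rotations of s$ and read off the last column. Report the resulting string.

rank  rotation           last
    0  $bbaaaaabaabbaabb  b
    1  aaaaabaabbaabb$bb  b
    2  aaaabaabbaabb$bba  a
    3  aaabaabbaabb$bbaa  a
    4  aabaabbaabb$bbaaa  a
    5  aabb$bbaaaaabaabb  b
    6  aabbaabb$bbaaaaab  b
    7  abaabbaabb$bbaaaa  a
    8  abb$bbaaaaabaabba  a
    9  abbaabb$bbaaaaaba  a
   10  b$bbaaaaabaabbaab  b
   11  baaaaabaabbaabb$b  b
   12  baabb$bbaaaaabaab  b
   13  baabbaabb$bbaaaaa  a
   14  bb$bbaaaaabaabbaa  a
   15  bbaaaaabaabbaabb$  $
   16  bbaabb$bbaaaaabaa  a

bbaaabbaaabbbaa$a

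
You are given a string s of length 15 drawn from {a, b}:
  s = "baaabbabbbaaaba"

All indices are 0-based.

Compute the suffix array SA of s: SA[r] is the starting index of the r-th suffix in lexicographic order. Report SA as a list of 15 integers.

[14, 10, 1, 11, 2, 12, 3, 6, 13, 9, 0, 5, 8, 4, 7]

rank→(start, suffix):
  0 → (14, 'a')
  1 → (10, 'aaaba')
  2 → (1, 'aaabbabbbaaaba')
  3 → (11, 'aaba')
  4 → (2, 'aabbabbbaaaba')
  5 → (12, 'aba')
  6 → (3, 'abbabbbaaaba')
  7 → (6, 'abbbaaaba')
  8 → (13, 'ba')
  9 → (9, 'baaaba')
  10 → (0, 'baaabbabbbaaaba')
  11 → (5, 'babbbaaaba')
  12 → (8, 'bbaaaba')
  13 → (4, 'bbabbbaaaba')
  14 → (7, 'bbbaaaba')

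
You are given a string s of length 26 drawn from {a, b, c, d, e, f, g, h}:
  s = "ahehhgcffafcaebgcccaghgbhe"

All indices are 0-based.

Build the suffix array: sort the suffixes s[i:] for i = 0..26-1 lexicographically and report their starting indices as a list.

[12, 9, 19, 0, 14, 23, 11, 18, 17, 16, 6, 25, 13, 2, 8, 10, 7, 22, 15, 5, 20, 24, 1, 21, 4, 3]

rank→(start, suffix):
  0 → (12, 'aebgcccaghgbhe')
  1 → (9, 'afcaebgcccaghgbhe')
  2 → (19, 'aghgbhe')
  3 → (0, 'ahehhgcffafcaebgcccaghgbhe')
  4 → (14, 'bgcccaghgbhe')
  5 → (23, 'bhe')
  6 → (11, 'caebgcccaghgbhe')
  7 → (18, 'caghgbhe')
  8 → (17, 'ccaghgbhe')
  9 → (16, 'cccaghgbhe')
  10 → (6, 'cffafcaebgcccaghgbhe')
  11 → (25, 'e')
  12 → (13, 'ebgcccaghgbhe')
  13 → (2, 'ehhgcffafcaebgcccaghgbhe')
  14 → (8, 'fafcaebgcccaghgbhe')
  15 → (10, 'fcaebgcccaghgbhe')
  16 → (7, 'ffafcaebgcccaghgbhe')
  17 → (22, 'gbhe')
  18 → (15, 'gcccaghgbhe')
  19 → (5, 'gcffafcaebgcccaghgbhe')
  20 → (20, 'ghgbhe')
  21 → (24, 'he')
  22 → (1, 'hehhgcffafcaebgcccaghgbhe')
  23 → (21, 'hgbhe')
  24 → (4, 'hgcffafcaebgcccaghgbhe')
  25 → (3, 'hhgcffafcaebgcccaghgbhe')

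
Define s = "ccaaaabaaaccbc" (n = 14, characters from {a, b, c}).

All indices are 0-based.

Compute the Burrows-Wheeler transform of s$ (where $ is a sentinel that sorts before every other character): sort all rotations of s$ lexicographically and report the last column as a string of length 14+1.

rank  rotation         last
    0  $ccaaaabaaaccbc  c
    1  aaaabaaaccbc$cc  c
    2  aaabaaaccbc$cca  a
    3  aaaccbc$ccaaaab  b
    4  aabaaaccbc$ccaa  a
    5  aaccbc$ccaaaaba  a
    6  abaaaccbc$ccaaa  a
    7  accbc$ccaaaabaa  a
    8  baaaccbc$ccaaaa  a
    9  bc$ccaaaabaaacc  c
   10  c$ccaaaabaaaccb  b
   11  caaaabaaaccbc$c  c
   12  cbc$ccaaaabaaac  c
   13  ccaaaabaaaccbc$  $
   14  ccbc$ccaaaabaaa  a

ccabaaaaacbcc$a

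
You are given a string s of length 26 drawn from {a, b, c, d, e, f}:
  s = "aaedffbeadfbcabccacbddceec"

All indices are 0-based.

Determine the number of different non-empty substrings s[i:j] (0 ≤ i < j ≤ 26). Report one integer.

327

sorted suffixes:
  #0 SA[0]=0  'aaedffbeadfbcabccacbddceec'
  #1 SA[1]=13  'abccacbddceec'
  #2 SA[2]=17  'acbddceec'
  #3 SA[3]=8  'adfbcabccacbddceec'
  #4 SA[4]=1  'aedffbeadfbcabccacbddceec'
  #5 SA[5]=11  'bcabccacbddceec'
  #6 SA[6]=14  'bccacbddceec'
  #7 SA[7]=19  'bddceec'
  #8 SA[8]=6  'beadfbcabccacbddceec'
  #9 SA[9]=25  'c'
  #10 SA[10]=12  'cabccacbddceec'
  #11 SA[11]=16  'cacbddceec'
  #12 SA[12]=18  'cbddceec'
  #13 SA[13]=15  'ccacbddceec'
  #14 SA[14]=22  'ceec'
  #15 SA[15]=21  'dceec'
  #16 SA[16]=20  'ddceec'
  #17 SA[17]=9  'dfbcabccacbddceec'
  #18 SA[18]=3  'dffbeadfbcabccacbddceec'
  #19 SA[19]=7  'eadfbcabccacbddceec'
  #20 SA[20]=24  'ec'
  #21 SA[21]=2  'edffbeadfbcabccacbddceec'
  #22 SA[22]=23  'eec'
  #23 SA[23]=10  'fbcabccacbddceec'
  #24 SA[24]=5  'fbeadfbcabccacbddceec'
  #25 SA[25]=4  'ffbeadfbcabccacbddceec'

SA = [0, 13, 17, 8, 1, 11, 14, 19, 6, 25, 12, 16, 18, 15, 22, 21, 20, 9, 3, 7, 24, 2, 23, 10, 5, 4]
[i] adj suffixes → lcp
  [1] 0/13 → 1 ('a')
  [2] 13/17 → 1 ('a')
  [3] 17/8 → 1 ('a')
  [4] 8/1 → 1 ('a')
  [5] 1/11 → 0 ('')
  [6] 11/14 → 2 ('bc')
  [7] 14/19 → 1 ('b')
  [8] 19/6 → 1 ('b')
  [9] 6/25 → 0 ('')
  [10] 25/12 → 1 ('c')
  [11] 12/16 → 2 ('ca')
  [12] 16/18 → 1 ('c')
  [13] 18/15 → 1 ('c')
  [14] 15/22 → 1 ('c')
  [15] 22/21 → 0 ('')
  [16] 21/20 → 1 ('d')
  [17] 20/9 → 1 ('d')
  [18] 9/3 → 2 ('df')
  [19] 3/7 → 0 ('')
  [20] 7/24 → 1 ('e')
  [21] 24/2 → 1 ('e')
  [22] 2/23 → 1 ('e')
  [23] 23/10 → 0 ('')
  [24] 10/5 → 2 ('fb')
  [25] 5/4 → 1 ('f')

n(n+1)/2 = 26·27/2 = 351
Σ LCP = 0 + 1 + 1 + 1 + 1 + 0 + 2 + 1 + 1 + 0 + 1 + 2 + 1 + 1 + 1 + 0 + 1 + 1 + 2 + 0 + 1 + 1 + 1 + 0 + 2 + 1 = 24
distinct = 351 − 24 = 327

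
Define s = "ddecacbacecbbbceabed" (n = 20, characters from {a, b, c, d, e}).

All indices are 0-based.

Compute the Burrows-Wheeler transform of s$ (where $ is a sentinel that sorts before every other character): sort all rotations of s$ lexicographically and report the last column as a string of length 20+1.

decbccbbaeaebae$dcdcb

rank  rotation               last
    0  $ddecacbacecbbbceabed  d
    1  abed$ddecacbacecbbbce  e
    2  acbacecbbbceabed$ddec  c
    3  acecbbbceabed$ddecacb  b
    4  bacecbbbceabed$ddecac  c
    5  bbbceabed$ddecacbacec  c
    6  bbceabed$ddecacbacecb  b
    7  bceabed$ddecacbacecbb  b
    8  bed$ddecacbacecbbbcea  a
    9  cacbacecbbbceabed$dde  e
   10  cbacecbbbceabed$ddeca  a
   11  cbbbceabed$ddecacbace  e
   12  ceabed$ddecacbacecbbb  b
   13  cecbbbceabed$ddecacba  a
   14  d$ddecacbacecbbbceabe  e
   15  ddecacbacecbbbceabed$  $
   16  decacbacecbbbceabed$d  d
   17  eabed$ddecacbacecbbbc  c
   18  ecacbacecbbbceabed$dd  d
   19  ecbbbceabed$ddecacbac  c
   20  ed$ddecacbacecbbbceab  b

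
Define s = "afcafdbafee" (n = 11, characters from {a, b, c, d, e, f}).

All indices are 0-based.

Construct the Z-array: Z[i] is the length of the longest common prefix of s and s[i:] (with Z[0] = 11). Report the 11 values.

[11, 0, 0, 2, 0, 0, 0, 2, 0, 0, 0]

Z[0]=11
i=1: fresh scan; Z[1]=0
i=2: fresh scan; Z[2]=0
i=3: fresh scan; Z[3]=2 scan→box=[3,5)
i=4: min(r-i=1, Z[1]=0)=0; Z[4]=0
i=5: fresh scan; Z[5]=0
i=6: fresh scan; Z[6]=0
i=7: fresh scan; Z[7]=2 scan→box=[7,9)
i=8: min(r-i=1, Z[1]=0)=0; Z[8]=0
i=9: fresh scan; Z[9]=0
i=10: fresh scan; Z[10]=0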